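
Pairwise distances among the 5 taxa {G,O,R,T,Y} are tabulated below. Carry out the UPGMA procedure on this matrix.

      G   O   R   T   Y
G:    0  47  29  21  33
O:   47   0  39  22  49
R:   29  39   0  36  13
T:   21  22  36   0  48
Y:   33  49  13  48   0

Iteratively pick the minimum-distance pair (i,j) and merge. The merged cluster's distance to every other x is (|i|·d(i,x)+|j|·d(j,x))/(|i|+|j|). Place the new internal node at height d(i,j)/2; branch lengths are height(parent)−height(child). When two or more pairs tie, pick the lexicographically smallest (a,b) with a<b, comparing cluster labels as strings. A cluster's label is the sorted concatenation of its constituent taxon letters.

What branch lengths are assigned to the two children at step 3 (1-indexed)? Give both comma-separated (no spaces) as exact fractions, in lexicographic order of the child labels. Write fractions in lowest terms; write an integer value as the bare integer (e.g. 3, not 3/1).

1. join R+Y (d=13) ⇒ RY; edges |R|=13/2, |Y|=13/2
  updated: d(G,RY)=31, d(O,RY)=44, d(RY,T)=42
2. join G+T (d=21) ⇒ GT; edges |G|=21/2, |T|=21/2
  updated: d(GT,O)=69/2, d(GT,RY)=73/2
3. join GT+O (d=69/2) ⇒ GOT; edges |GT|=27/4, |O|=69/4
  updated: d(GOT,RY)=39
4. join GOT+RY (d=39) ⇒ GORTY; edges |GOT|=9/4, |RY|=13
final tree: (((G:21/2,T:21/2):27/4,O:69/4):9/4,(R:13/2,Y:13/2):13)
total length: 293/4

27/4,69/4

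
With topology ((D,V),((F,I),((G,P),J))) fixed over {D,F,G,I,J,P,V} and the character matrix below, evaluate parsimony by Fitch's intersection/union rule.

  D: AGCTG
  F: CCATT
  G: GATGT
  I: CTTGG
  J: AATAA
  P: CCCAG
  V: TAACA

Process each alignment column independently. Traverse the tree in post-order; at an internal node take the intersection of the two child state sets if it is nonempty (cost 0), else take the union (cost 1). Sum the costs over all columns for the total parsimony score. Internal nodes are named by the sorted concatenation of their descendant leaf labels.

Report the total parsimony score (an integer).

20

site 0, node DV: D={A} ∪ V={T} → {A,T} (+1)
site 0, node FI: F={C} ∩ I={C} → {C} (+0)
site 0, node GP: G={G} ∪ P={C} → {C,G} (+1)
site 0, node GJP: GP={C,G} ∪ J={A} → {A,C,G} (+1)
site 0, node FGIJP: FI={C} ∩ GJP={A,C,G} → {C} (+0)
site 0, node DFGIJPV: DV={A,T} ∪ FGIJP={C} → {A,C,T} (+1)
site 1, node DV: D={G} ∪ V={A} → {A,G} (+1)
site 1, node FI: F={C} ∪ I={T} → {C,T} (+1)
site 1, node GP: G={A} ∪ P={C} → {A,C} (+1)
site 1, node GJP: GP={A,C} ∩ J={A} → {A} (+0)
site 1, node FGIJP: FI={C,T} ∪ GJP={A} → {A,C,T} (+1)
site 1, node DFGIJPV: DV={A,G} ∩ FGIJP={A,C,T} → {A} (+0)
site 2, node DV: D={C} ∪ V={A} → {A,C} (+1)
site 2, node FI: F={A} ∪ I={T} → {A,T} (+1)
site 2, node GP: G={T} ∪ P={C} → {C,T} (+1)
site 2, node GJP: GP={C,T} ∩ J={T} → {T} (+0)
site 2, node FGIJP: FI={A,T} ∩ GJP={T} → {T} (+0)
site 2, node DFGIJPV: DV={A,C} ∪ FGIJP={T} → {A,C,T} (+1)
site 3, node DV: D={T} ∪ V={C} → {C,T} (+1)
site 3, node FI: F={T} ∪ I={G} → {G,T} (+1)
site 3, node GP: G={G} ∪ P={A} → {A,G} (+1)
site 3, node GJP: GP={A,G} ∩ J={A} → {A} (+0)
site 3, node FGIJP: FI={G,T} ∪ GJP={A} → {A,G,T} (+1)
site 3, node DFGIJPV: DV={C,T} ∩ FGIJP={A,G,T} → {T} (+0)
site 4, node DV: D={G} ∪ V={A} → {A,G} (+1)
site 4, node FI: F={T} ∪ I={G} → {G,T} (+1)
site 4, node GP: G={T} ∪ P={G} → {G,T} (+1)
site 4, node GJP: GP={G,T} ∪ J={A} → {A,G,T} (+1)
site 4, node FGIJP: FI={G,T} ∩ GJP={A,G,T} → {G,T} (+0)
site 4, node DFGIJPV: DV={A,G} ∩ FGIJP={G,T} → {G} (+0)
per-site changes: [4, 4, 4, 4, 4]; total = 20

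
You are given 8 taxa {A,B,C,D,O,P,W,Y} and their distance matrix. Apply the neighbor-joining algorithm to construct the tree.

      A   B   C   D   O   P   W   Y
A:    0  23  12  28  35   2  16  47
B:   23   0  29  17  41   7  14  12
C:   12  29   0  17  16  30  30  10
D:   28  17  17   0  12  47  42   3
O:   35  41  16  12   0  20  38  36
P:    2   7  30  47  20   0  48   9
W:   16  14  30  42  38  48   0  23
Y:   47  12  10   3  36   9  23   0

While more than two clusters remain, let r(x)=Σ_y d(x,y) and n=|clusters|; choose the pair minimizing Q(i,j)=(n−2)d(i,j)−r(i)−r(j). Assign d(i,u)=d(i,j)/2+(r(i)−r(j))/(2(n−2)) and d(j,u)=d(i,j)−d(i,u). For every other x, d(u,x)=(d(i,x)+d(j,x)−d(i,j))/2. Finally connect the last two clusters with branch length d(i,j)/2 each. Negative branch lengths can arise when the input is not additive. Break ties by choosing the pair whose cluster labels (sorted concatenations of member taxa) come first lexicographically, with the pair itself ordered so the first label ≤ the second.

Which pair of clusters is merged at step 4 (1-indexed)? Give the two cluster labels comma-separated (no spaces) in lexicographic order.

AP,BW

1. join A+P (d=2, Q=-314) ⇒ AP; edges |A|=1, |P|=1
  updated: d(AP,B)=14, d(AP,C)=20, d(AP,D)=73/2, d(AP,O)=53/2, d(AP,W)=31, d(AP,Y)=27
2. join D+O (d=12, Q=-237) ⇒ DO; edges |D|=9/5, |O|=51/5
  updated: d(AP,DO)=51/2, d(B,DO)=23, d(C,DO)=21/2, d(DO,W)=34, d(DO,Y)=27/2
3. join B+W (d=14, Q=-168) ⇒ BW; edges |B|=2, |W|=12
  updated: d(AP,BW)=31/2, d(BW,C)=45/2, d(BW,DO)=43/2, d(BW,Y)=21/2
4. join AP+BW (d=31/2, Q=-223/2) ⇒ ABPW; edges |AP|=43/4, |BW|=19/4
  updated: d(ABPW,C)=27/2, d(ABPW,DO)=63/4, d(ABPW,Y)=11
5. join ABPW+Y (d=11, Q=-211/4) ⇒ ABPWY; edges |ABPW|=111/16, |Y|=65/16
  updated: d(ABPWY,C)=25/4, d(ABPWY,DO)=73/8
6. join ABPWY+C (d=25/4, Q=-207/8) ⇒ ABCPWY; edges |ABPWY|=39/16, |C|=61/16
  updated: d(ABCPWY,DO)=107/16
7. join ABCPWY+DO (d=107/16) ⇒ ABCDOPWY; edges |ABCPWY|=107/32, |DO|=107/32
final tree: (((((A:1,P:1):43/4,(B:2,W:12):19/4):111/16,Y:65/16):39/16,C:61/16):107/32,(D:9/5,O:51/5):107/32)
total length: 1079/16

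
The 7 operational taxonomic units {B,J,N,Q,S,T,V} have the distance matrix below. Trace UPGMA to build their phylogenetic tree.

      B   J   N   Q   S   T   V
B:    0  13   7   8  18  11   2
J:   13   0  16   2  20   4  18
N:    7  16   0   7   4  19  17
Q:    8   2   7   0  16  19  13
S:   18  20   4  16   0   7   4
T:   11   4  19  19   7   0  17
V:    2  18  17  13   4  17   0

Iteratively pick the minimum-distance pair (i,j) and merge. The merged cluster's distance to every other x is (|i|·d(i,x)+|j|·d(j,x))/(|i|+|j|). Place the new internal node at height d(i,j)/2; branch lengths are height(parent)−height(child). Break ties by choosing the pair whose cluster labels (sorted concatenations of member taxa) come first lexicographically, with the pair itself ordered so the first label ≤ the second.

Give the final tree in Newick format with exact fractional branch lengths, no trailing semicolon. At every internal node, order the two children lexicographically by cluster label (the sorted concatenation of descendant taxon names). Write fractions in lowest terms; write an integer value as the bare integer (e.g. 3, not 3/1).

1. join B+V (d=2) ⇒ BV; edges |B|=1, |V|=1
  updated: d(BV,J)=31/2, d(BV,N)=12, d(BV,Q)=21/2, d(BV,S)=11, d(BV,T)=14
2. join J+Q (d=2) ⇒ JQ; edges |J|=1, |Q|=1
  updated: d(BV,JQ)=13, d(JQ,N)=23/2, d(JQ,S)=18, d(JQ,T)=23/2
3. join N+S (d=4) ⇒ NS; edges |N|=2, |S|=2
  updated: d(BV,NS)=23/2, d(JQ,NS)=59/4, d(NS,T)=13
4. join BV+NS (d=23/2) ⇒ BNSV; edges |BV|=19/4, |NS|=15/4
  updated: d(BNSV,JQ)=111/8, d(BNSV,T)=27/2
5. join JQ+T (d=23/2) ⇒ JQT; edges |JQ|=19/4, |T|=23/4
  updated: d(BNSV,JQT)=55/4
6. join BNSV+JQT (d=55/4) ⇒ BJNQSTV; edges |BNSV|=9/8, |JQT|=9/8
final tree: (((B:1,V:1):19/4,(N:2,S:2):15/4):9/8,((J:1,Q:1):19/4,T:23/4):9/8)
total length: 117/4

(((B:1,V:1):19/4,(N:2,S:2):15/4):9/8,((J:1,Q:1):19/4,T:23/4):9/8)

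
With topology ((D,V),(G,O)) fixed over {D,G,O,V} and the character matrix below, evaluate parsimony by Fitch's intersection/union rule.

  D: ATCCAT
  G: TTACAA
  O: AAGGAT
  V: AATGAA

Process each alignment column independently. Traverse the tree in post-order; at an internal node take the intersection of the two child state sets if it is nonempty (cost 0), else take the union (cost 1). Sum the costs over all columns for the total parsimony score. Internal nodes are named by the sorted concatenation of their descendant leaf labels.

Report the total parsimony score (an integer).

site 0, node DV: D={A} ∩ V={A} → {A} (+0)
site 0, node GO: G={T} ∪ O={A} → {A,T} (+1)
site 0, node DGOV: DV={A} ∩ GO={A,T} → {A} (+0)
site 1, node DV: D={T} ∪ V={A} → {A,T} (+1)
site 1, node GO: G={T} ∪ O={A} → {A,T} (+1)
site 1, node DGOV: DV={A,T} ∩ GO={A,T} → {A,T} (+0)
site 2, node DV: D={C} ∪ V={T} → {C,T} (+1)
site 2, node GO: G={A} ∪ O={G} → {A,G} (+1)
site 2, node DGOV: DV={C,T} ∪ GO={A,G} → {A,C,G,T} (+1)
site 3, node DV: D={C} ∪ V={G} → {C,G} (+1)
site 3, node GO: G={C} ∪ O={G} → {C,G} (+1)
site 3, node DGOV: DV={C,G} ∩ GO={C,G} → {C,G} (+0)
site 4, node DV: D={A} ∩ V={A} → {A} (+0)
site 4, node GO: G={A} ∩ O={A} → {A} (+0)
site 4, node DGOV: DV={A} ∩ GO={A} → {A} (+0)
site 5, node DV: D={T} ∪ V={A} → {A,T} (+1)
site 5, node GO: G={A} ∪ O={T} → {A,T} (+1)
site 5, node DGOV: DV={A,T} ∩ GO={A,T} → {A,T} (+0)
per-site changes: [1, 2, 3, 2, 0, 2]; total = 10

10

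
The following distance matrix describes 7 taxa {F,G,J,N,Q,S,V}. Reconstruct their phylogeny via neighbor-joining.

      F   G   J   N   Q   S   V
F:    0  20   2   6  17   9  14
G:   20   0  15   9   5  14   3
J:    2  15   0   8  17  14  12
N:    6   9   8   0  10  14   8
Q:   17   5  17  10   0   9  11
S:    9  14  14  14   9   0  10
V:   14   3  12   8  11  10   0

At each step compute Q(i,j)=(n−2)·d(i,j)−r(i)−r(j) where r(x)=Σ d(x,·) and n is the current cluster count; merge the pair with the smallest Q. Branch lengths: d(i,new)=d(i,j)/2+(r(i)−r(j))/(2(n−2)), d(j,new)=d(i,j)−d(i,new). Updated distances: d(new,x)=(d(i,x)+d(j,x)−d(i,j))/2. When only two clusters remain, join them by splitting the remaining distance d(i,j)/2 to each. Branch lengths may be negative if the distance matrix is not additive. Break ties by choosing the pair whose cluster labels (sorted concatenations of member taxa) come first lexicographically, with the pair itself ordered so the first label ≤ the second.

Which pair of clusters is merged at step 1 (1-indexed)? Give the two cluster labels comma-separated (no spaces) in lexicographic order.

iteration 1: select F,J (d=2, Q=-126); attach at lengths (1, 1); label the merged cluster FJ
  updated: d(FJ,G)=33/2, d(FJ,N)=6, d(FJ,Q)=16, d(FJ,S)=21/2, d(FJ,V)=12
iteration 2: select FJ,N (d=6, Q=-84); attach at lengths (19/4, 5/4); label the merged cluster FJN
  updated: d(FJN,G)=39/4, d(FJN,Q)=10, d(FJN,S)=37/4, d(FJN,V)=7
iteration 3: select G,V (d=3, Q=-215/4); attach at lengths (13/8, 11/8); label the merged cluster GV
  updated: d(FJN,GV)=55/8, d(GV,Q)=13/2, d(GV,S)=21/2
iteration 4: select FJN,S (d=37/4, Q=-291/8); attach at lengths (127/32, 169/32); label the merged cluster FJNS
  updated: d(FJNS,GV)=65/16, d(FJNS,Q)=39/8
iteration 5: select FJNS,GV (d=65/16, Q=-247/16); attach at lengths (39/32, 91/32); label the merged cluster FGJNSV
  updated: d(FGJNSV,Q)=117/32
iteration 6: select FGJNSV,Q (d=117/32); attach at lengths (117/64, 117/64); label the merged cluster FGJNQSV
final tree: (((((F:1,J:1):19/4,N:5/4):127/32,S:169/32):39/32,(G:13/8,V:11/8):91/32):117/64,Q:117/64)
total length: 895/32

F,J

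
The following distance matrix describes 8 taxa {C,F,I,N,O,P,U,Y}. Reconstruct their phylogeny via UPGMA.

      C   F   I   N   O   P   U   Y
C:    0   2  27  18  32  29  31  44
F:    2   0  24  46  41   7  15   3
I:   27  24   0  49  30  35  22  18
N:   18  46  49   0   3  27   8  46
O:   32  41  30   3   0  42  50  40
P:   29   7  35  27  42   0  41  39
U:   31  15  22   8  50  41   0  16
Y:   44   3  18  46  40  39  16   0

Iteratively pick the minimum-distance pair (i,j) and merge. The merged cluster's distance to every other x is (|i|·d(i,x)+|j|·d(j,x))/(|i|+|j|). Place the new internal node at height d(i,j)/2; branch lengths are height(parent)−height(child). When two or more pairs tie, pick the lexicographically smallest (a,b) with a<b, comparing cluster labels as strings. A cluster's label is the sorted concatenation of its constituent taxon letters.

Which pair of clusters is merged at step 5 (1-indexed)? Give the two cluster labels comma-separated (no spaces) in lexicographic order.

I,UY

step 1: merge (C,F) at d=2; branch lengths C→1, F→1; new cluster CF
  updated: d(CF,I)=51/2, d(CF,N)=32, d(CF,O)=73/2, d(CF,P)=18, d(CF,U)=23, d(CF,Y)=47/2
step 2: merge (N,O) at d=3; branch lengths N→3/2, O→3/2; new cluster NO
  updated: d(CF,NO)=137/4, d(I,NO)=79/2, d(NO,P)=69/2, d(NO,U)=29, d(NO,Y)=43
step 3: merge (U,Y) at d=16; branch lengths U→8, Y→8; new cluster UY
  updated: d(CF,UY)=93/4, d(I,UY)=20, d(NO,UY)=36, d(P,UY)=40
step 4: merge (CF,P) at d=18; branch lengths CF→8, P→9; new cluster CFP
  updated: d(CFP,I)=86/3, d(CFP,NO)=103/3, d(CFP,UY)=173/6
step 5: merge (I,UY) at d=20; branch lengths I→10, UY→2; new cluster IUY
  updated: d(CFP,IUY)=259/9, d(IUY,NO)=223/6
step 6: merge (CFP,IUY) at d=259/9; branch lengths CFP→97/18, IUY→79/18; new cluster CFIPUY
  updated: d(CFIPUY,NO)=143/4
step 7: merge (CFIPUY,NO) at d=143/4; branch lengths CFIPUY→251/72, NO→131/8; new cluster CFINOPUY
final tree: ((((C:1,F:1):8,P:9):97/18,(I:10,(U:8,Y:8):2):79/18):251/72,(N:3/2,O:3/2):131/8)
total length: 2867/36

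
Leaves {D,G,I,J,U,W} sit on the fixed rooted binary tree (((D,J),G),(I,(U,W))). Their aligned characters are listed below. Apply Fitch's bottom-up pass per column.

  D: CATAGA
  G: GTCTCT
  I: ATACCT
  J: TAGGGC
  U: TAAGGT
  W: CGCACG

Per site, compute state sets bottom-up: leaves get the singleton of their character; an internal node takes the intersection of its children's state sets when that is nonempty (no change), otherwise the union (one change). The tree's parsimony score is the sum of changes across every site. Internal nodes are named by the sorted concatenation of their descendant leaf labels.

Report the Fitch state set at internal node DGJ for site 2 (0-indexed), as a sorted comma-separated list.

site 0, node DJ: D={C} ∪ J={T} → {C,T} (+1)
site 0, node DGJ: DJ={C,T} ∪ G={G} → {C,G,T} (+1)
site 0, node UW: U={T} ∪ W={C} → {C,T} (+1)
site 0, node IUW: I={A} ∪ UW={C,T} → {A,C,T} (+1)
site 0, node DGIJUW: DGJ={C,G,T} ∩ IUW={A,C,T} → {C,T} (+0)
site 1, node DJ: D={A} ∩ J={A} → {A} (+0)
site 1, node DGJ: DJ={A} ∪ G={T} → {A,T} (+1)
site 1, node UW: U={A} ∪ W={G} → {A,G} (+1)
site 1, node IUW: I={T} ∪ UW={A,G} → {A,G,T} (+1)
site 1, node DGIJUW: DGJ={A,T} ∩ IUW={A,G,T} → {A,T} (+0)
site 2, node DJ: D={T} ∪ J={G} → {G,T} (+1)
site 2, node DGJ: DJ={G,T} ∪ G={C} → {C,G,T} (+1)
site 2, node UW: U={A} ∪ W={C} → {A,C} (+1)
site 2, node IUW: I={A} ∩ UW={A,C} → {A} (+0)
site 2, node DGIJUW: DGJ={C,G,T} ∪ IUW={A} → {A,C,G,T} (+1)
site 3, node DJ: D={A} ∪ J={G} → {A,G} (+1)
site 3, node DGJ: DJ={A,G} ∪ G={T} → {A,G,T} (+1)
site 3, node UW: U={G} ∪ W={A} → {A,G} (+1)
site 3, node IUW: I={C} ∪ UW={A,G} → {A,C,G} (+1)
site 3, node DGIJUW: DGJ={A,G,T} ∩ IUW={A,C,G} → {A,G} (+0)
site 4, node DJ: D={G} ∩ J={G} → {G} (+0)
site 4, node DGJ: DJ={G} ∪ G={C} → {C,G} (+1)
site 4, node UW: U={G} ∪ W={C} → {C,G} (+1)
site 4, node IUW: I={C} ∩ UW={C,G} → {C} (+0)
site 4, node DGIJUW: DGJ={C,G} ∩ IUW={C} → {C} (+0)
site 5, node DJ: D={A} ∪ J={C} → {A,C} (+1)
site 5, node DGJ: DJ={A,C} ∪ G={T} → {A,C,T} (+1)
site 5, node UW: U={T} ∪ W={G} → {G,T} (+1)
site 5, node IUW: I={T} ∩ UW={G,T} → {T} (+0)
site 5, node DGIJUW: DGJ={A,C,T} ∩ IUW={T} → {T} (+0)
per-site changes: [4, 3, 4, 4, 2, 3]; total = 20

C,G,T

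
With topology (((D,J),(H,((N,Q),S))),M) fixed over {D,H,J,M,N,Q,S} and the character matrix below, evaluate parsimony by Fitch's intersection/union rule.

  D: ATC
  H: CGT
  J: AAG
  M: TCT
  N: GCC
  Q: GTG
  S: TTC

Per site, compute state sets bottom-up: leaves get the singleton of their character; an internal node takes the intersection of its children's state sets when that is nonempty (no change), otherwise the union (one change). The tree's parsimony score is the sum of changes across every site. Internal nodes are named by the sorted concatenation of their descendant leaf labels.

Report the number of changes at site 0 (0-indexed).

site 0, node DJ: D={A} ∩ J={A} → {A} (+0)
site 0, node NQ: N={G} ∩ Q={G} → {G} (+0)
site 0, node NQS: NQ={G} ∪ S={T} → {G,T} (+1)
site 0, node HNQS: H={C} ∪ NQS={G,T} → {C,G,T} (+1)
site 0, node DHJNQS: DJ={A} ∪ HNQS={C,G,T} → {A,C,G,T} (+1)
site 0, node DHJMNQS: DHJNQS={A,C,G,T} ∩ M={T} → {T} (+0)
site 1, node DJ: D={T} ∪ J={A} → {A,T} (+1)
site 1, node NQ: N={C} ∪ Q={T} → {C,T} (+1)
site 1, node NQS: NQ={C,T} ∩ S={T} → {T} (+0)
site 1, node HNQS: H={G} ∪ NQS={T} → {G,T} (+1)
site 1, node DHJNQS: DJ={A,T} ∩ HNQS={G,T} → {T} (+0)
site 1, node DHJMNQS: DHJNQS={T} ∪ M={C} → {C,T} (+1)
site 2, node DJ: D={C} ∪ J={G} → {C,G} (+1)
site 2, node NQ: N={C} ∪ Q={G} → {C,G} (+1)
site 2, node NQS: NQ={C,G} ∩ S={C} → {C} (+0)
site 2, node HNQS: H={T} ∪ NQS={C} → {C,T} (+1)
site 2, node DHJNQS: DJ={C,G} ∩ HNQS={C,T} → {C} (+0)
site 2, node DHJMNQS: DHJNQS={C} ∪ M={T} → {C,T} (+1)
per-site changes: [3, 4, 4]; total = 11

3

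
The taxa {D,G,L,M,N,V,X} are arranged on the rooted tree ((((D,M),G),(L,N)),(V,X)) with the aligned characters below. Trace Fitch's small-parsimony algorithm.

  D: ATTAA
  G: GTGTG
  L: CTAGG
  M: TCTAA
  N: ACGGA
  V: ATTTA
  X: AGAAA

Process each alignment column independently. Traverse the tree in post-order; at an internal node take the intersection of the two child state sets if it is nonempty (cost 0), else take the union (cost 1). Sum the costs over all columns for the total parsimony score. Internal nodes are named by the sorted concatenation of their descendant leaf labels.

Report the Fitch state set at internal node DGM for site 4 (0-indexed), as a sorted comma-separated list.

DM@0: {A} ∪ {T} = {A,T} (union, +1)
DGM@0: {A,T} ∪ {G} = {A,G,T} (union, +1)
LN@0: {C} ∪ {A} = {A,C} (union, +1)
DGLMN@0: {A,G,T} ∩ {A,C} = {A} (intersection, +0)
VX@0: {A} ∩ {A} = {A} (intersection, +0)
DGLMNVX@0: {A} ∩ {A} = {A} (intersection, +0)
DM@1: {T} ∪ {C} = {C,T} (union, +1)
DGM@1: {C,T} ∩ {T} = {T} (intersection, +0)
LN@1: {T} ∪ {C} = {C,T} (union, +1)
DGLMN@1: {T} ∩ {C,T} = {T} (intersection, +0)
VX@1: {T} ∪ {G} = {G,T} (union, +1)
DGLMNVX@1: {T} ∩ {G,T} = {T} (intersection, +0)
DM@2: {T} ∩ {T} = {T} (intersection, +0)
DGM@2: {T} ∪ {G} = {G,T} (union, +1)
LN@2: {A} ∪ {G} = {A,G} (union, +1)
DGLMN@2: {G,T} ∩ {A,G} = {G} (intersection, +0)
VX@2: {T} ∪ {A} = {A,T} (union, +1)
DGLMNVX@2: {G} ∪ {A,T} = {A,G,T} (union, +1)
DM@3: {A} ∩ {A} = {A} (intersection, +0)
DGM@3: {A} ∪ {T} = {A,T} (union, +1)
LN@3: {G} ∩ {G} = {G} (intersection, +0)
DGLMN@3: {A,T} ∪ {G} = {A,G,T} (union, +1)
VX@3: {T} ∪ {A} = {A,T} (union, +1)
DGLMNVX@3: {A,G,T} ∩ {A,T} = {A,T} (intersection, +0)
DM@4: {A} ∩ {A} = {A} (intersection, +0)
DGM@4: {A} ∪ {G} = {A,G} (union, +1)
LN@4: {G} ∪ {A} = {A,G} (union, +1)
DGLMN@4: {A,G} ∩ {A,G} = {A,G} (intersection, +0)
VX@4: {A} ∩ {A} = {A} (intersection, +0)
DGLMNVX@4: {A,G} ∩ {A} = {A} (intersection, +0)
per-site changes: [3, 3, 4, 3, 2]; total = 15

A,G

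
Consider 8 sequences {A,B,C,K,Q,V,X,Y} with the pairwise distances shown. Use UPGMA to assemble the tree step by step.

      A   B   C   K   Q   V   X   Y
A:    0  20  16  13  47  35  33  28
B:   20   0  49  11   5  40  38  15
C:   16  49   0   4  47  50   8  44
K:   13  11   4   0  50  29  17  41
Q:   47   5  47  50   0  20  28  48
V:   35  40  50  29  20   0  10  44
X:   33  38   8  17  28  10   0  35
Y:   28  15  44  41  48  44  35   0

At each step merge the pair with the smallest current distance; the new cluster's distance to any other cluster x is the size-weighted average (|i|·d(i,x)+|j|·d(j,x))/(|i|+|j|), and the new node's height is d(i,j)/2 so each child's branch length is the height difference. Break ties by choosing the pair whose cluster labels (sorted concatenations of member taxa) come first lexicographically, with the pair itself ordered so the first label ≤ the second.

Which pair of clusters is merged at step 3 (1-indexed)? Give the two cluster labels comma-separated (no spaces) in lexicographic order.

V,X

1. join C+K (d=4) ⇒ CK; edges |C|=2, |K|=2
  updated: d(A,CK)=29/2, d(B,CK)=30, d(CK,Q)=97/2, d(CK,V)=79/2, d(CK,X)=25/2, d(CK,Y)=85/2
2. join B+Q (d=5) ⇒ BQ; edges |B|=5/2, |Q|=5/2
  updated: d(A,BQ)=67/2, d(BQ,CK)=157/4, d(BQ,V)=30, d(BQ,X)=33, d(BQ,Y)=63/2
3. join V+X (d=10) ⇒ VX; edges |V|=5, |X|=5
  updated: d(A,VX)=34, d(BQ,VX)=63/2, d(CK,VX)=26, d(VX,Y)=79/2
4. join A+CK (d=29/2) ⇒ ACK; edges |A|=29/4, |CK|=21/4
  updated: d(ACK,BQ)=112/3, d(ACK,VX)=86/3, d(ACK,Y)=113/3
5. join ACK+VX (d=86/3) ⇒ ACKVX; edges |ACK|=85/12, |VX|=28/3
  updated: d(ACKVX,BQ)=35, d(ACKVX,Y)=192/5
6. join BQ+Y (d=63/2) ⇒ BQY; edges |BQ|=53/4, |Y|=63/4
  updated: d(ACKVX,BQY)=542/15
7. join ACKVX+BQY (d=542/15) ⇒ ABCKQVXY; edges |ACKVX|=56/15, |BQY|=139/60
final tree: (((A:29/4,(C:2,K:2):21/4):85/12,(V:5,X:5):28/3):56/15,((B:5/2,Q:5/2):53/4,Y:63/4):139/60)
total length: 2489/30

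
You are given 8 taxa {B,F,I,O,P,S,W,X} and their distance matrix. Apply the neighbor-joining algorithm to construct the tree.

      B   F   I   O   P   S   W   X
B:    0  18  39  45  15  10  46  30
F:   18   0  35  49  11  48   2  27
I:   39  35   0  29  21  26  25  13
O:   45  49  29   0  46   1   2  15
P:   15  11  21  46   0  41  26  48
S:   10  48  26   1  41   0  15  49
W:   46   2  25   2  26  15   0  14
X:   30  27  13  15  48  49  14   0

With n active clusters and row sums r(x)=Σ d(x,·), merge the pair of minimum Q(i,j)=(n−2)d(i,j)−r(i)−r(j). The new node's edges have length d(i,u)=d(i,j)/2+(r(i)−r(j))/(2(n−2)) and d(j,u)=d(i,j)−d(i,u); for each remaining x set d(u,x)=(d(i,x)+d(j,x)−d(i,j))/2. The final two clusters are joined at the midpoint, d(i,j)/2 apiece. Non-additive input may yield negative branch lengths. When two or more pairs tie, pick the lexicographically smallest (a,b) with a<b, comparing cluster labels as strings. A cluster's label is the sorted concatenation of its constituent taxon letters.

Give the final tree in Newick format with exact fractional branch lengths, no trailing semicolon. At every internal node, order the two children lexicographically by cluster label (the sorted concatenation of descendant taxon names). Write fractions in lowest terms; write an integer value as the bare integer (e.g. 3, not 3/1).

iteration 1: select O,S (d=1, Q=-371); attach at lengths (1/4, 3/4); label the merged cluster OS
  updated: d(B,OS)=27, d(F,OS)=48, d(I,OS)=27, d(OS,P)=43, d(OS,W)=8, d(OS,X)=63/2
iteration 2: select OS,W (d=8, Q=-531/2); attach at lengths (207/20, -47/20); label the merged cluster OSW
  updated: d(B,OSW)=65/2, d(F,OSW)=21, d(I,OSW)=22, d(OSW,P)=61/2, d(OSW,X)=75/4
iteration 3: select I,X (d=13, Q=-859/4); attach at lengths (181/32, 235/32); label the merged cluster IX
  updated: d(B,IX)=28, d(F,IX)=49/2, d(IX,OSW)=111/8, d(IX,P)=28
iteration 4: select IX,OSW (d=111/8, Q=-1205/8); attach at lengths (305/48, 361/48); label the merged cluster IOSWX
  updated: d(B,IOSWX)=373/16, d(F,IOSWX)=253/16, d(IOSWX,P)=357/16
iteration 5: select B,P (d=15, Q=-597/8); attach at lengths (19/2, 11/2); label the merged cluster BP
  updated: d(BP,F)=7, d(BP,IOSWX)=245/16
iteration 6: select BP,F (d=7, Q=-305/8); attach at lengths (13/4, 15/4); label the merged cluster BFP
  updated: d(BFP,IOSWX)=193/16
iteration 7: select BFP,IOSWX (d=193/16); attach at lengths (193/32, 193/32); label the merged cluster BFIOPSWX
final tree: (((B:19/2,P:11/2):13/4,F:15/4):193/32,((I:181/32,X:235/32):305/48,((O:1/4,S:3/4):207/20,W:-47/20):361/48):193/32)
total length: 1119/16

(((B:19/2,P:11/2):13/4,F:15/4):193/32,((I:181/32,X:235/32):305/48,((O:1/4,S:3/4):207/20,W:-47/20):361/48):193/32)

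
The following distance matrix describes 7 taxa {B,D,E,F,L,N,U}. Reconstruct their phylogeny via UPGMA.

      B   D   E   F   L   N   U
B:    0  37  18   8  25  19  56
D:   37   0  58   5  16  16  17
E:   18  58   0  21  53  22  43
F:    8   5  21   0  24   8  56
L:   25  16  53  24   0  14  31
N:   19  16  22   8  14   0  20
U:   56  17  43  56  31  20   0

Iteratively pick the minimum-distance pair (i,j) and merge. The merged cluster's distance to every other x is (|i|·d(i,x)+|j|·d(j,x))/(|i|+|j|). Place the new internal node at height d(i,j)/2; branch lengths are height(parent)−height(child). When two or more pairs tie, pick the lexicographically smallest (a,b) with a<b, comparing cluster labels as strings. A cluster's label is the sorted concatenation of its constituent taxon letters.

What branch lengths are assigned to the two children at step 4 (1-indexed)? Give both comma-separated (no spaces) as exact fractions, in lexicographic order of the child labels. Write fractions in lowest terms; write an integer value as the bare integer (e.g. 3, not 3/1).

iteration 1: select D,F (d=5); attach at lengths (5/2, 5/2); label the merged cluster DF
  updated: d(B,DF)=45/2, d(DF,E)=79/2, d(DF,L)=20, d(DF,N)=12, d(DF,U)=73/2
iteration 2: select DF,N (d=12); attach at lengths (7/2, 6); label the merged cluster DFN
  updated: d(B,DFN)=64/3, d(DFN,E)=101/3, d(DFN,L)=18, d(DFN,U)=31
iteration 3: select B,E (d=18); attach at lengths (9, 9); label the merged cluster BE
  updated: d(BE,DFN)=55/2, d(BE,L)=39, d(BE,U)=99/2
iteration 4: select DFN,L (d=18); attach at lengths (3, 9); label the merged cluster DFLN
  updated: d(BE,DFLN)=243/8, d(DFLN,U)=31
iteration 5: select BE,DFLN (d=243/8); attach at lengths (99/16, 99/16); label the merged cluster BDEFLN
  updated: d(BDEFLN,U)=223/6
iteration 6: select BDEFLN,U (d=223/6); attach at lengths (163/48, 223/12); label the merged cluster BDEFLNU
final tree: (((B:9,E:9):99/16,(((D:5/2,F:5/2):7/2,N:6):3,L:9):99/16):163/48,U:223/12)
total length: 3785/48

3,9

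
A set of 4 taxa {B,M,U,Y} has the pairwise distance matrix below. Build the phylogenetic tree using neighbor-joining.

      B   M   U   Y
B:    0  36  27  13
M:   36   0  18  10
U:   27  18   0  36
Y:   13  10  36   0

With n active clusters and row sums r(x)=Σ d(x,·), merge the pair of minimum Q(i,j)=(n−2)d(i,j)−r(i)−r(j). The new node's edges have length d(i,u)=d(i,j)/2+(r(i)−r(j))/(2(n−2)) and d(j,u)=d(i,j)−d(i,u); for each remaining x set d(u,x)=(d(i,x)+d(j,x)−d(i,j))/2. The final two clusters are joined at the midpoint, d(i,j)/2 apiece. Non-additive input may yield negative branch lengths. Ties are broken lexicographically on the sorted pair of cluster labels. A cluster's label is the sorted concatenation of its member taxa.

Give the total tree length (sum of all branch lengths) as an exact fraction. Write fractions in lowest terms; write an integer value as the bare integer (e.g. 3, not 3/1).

iteration 1: select B,Y (d=13, Q=-109); attach at lengths (43/4, 9/4); label the merged cluster BY
  updated: d(BY,M)=33/2, d(BY,U)=25
iteration 2: select BY,M (d=33/2, Q=-119/2); attach at lengths (47/4, 19/4); label the merged cluster BMY
  updated: d(BMY,U)=53/4
iteration 3: select BMY,U (d=53/4); attach at lengths (53/8, 53/8); label the merged cluster BMUY
final tree: (((B:43/4,Y:9/4):47/4,M:19/4):53/8,U:53/8)
total length: 171/4

171/4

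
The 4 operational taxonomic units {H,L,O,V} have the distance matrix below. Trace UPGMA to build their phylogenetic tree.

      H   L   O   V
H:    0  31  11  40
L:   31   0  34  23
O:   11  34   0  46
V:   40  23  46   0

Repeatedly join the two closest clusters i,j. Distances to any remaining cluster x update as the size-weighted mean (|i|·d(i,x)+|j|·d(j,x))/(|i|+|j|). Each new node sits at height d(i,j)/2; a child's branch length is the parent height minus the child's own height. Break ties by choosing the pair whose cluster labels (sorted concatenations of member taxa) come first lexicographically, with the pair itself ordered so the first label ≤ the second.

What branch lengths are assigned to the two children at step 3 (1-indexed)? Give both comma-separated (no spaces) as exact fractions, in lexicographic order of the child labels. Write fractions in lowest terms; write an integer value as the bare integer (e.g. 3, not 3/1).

107/8,59/8

iteration 1: select H,O (d=11); attach at lengths (11/2, 11/2); label the merged cluster HO
  updated: d(HO,L)=65/2, d(HO,V)=43
iteration 2: select L,V (d=23); attach at lengths (23/2, 23/2); label the merged cluster LV
  updated: d(HO,LV)=151/4
iteration 3: select HO,LV (d=151/4); attach at lengths (107/8, 59/8); label the merged cluster HLOV
final tree: ((H:11/2,O:11/2):107/8,(L:23/2,V:23/2):59/8)
total length: 219/4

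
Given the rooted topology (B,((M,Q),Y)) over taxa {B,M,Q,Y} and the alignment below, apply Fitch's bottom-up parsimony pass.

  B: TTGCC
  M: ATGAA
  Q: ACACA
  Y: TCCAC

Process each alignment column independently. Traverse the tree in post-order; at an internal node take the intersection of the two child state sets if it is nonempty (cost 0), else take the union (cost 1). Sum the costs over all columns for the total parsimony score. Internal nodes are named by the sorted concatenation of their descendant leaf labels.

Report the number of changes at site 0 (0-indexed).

site 0, node MQ: M={A} ∩ Q={A} → {A} (+0)
site 0, node MQY: MQ={A} ∪ Y={T} → {A,T} (+1)
site 0, node BMQY: B={T} ∩ MQY={A,T} → {T} (+0)
site 1, node MQ: M={T} ∪ Q={C} → {C,T} (+1)
site 1, node MQY: MQ={C,T} ∩ Y={C} → {C} (+0)
site 1, node BMQY: B={T} ∪ MQY={C} → {C,T} (+1)
site 2, node MQ: M={G} ∪ Q={A} → {A,G} (+1)
site 2, node MQY: MQ={A,G} ∪ Y={C} → {A,C,G} (+1)
site 2, node BMQY: B={G} ∩ MQY={A,C,G} → {G} (+0)
site 3, node MQ: M={A} ∪ Q={C} → {A,C} (+1)
site 3, node MQY: MQ={A,C} ∩ Y={A} → {A} (+0)
site 3, node BMQY: B={C} ∪ MQY={A} → {A,C} (+1)
site 4, node MQ: M={A} ∩ Q={A} → {A} (+0)
site 4, node MQY: MQ={A} ∪ Y={C} → {A,C} (+1)
site 4, node BMQY: B={C} ∩ MQY={A,C} → {C} (+0)
per-site changes: [1, 2, 2, 2, 1]; total = 8

1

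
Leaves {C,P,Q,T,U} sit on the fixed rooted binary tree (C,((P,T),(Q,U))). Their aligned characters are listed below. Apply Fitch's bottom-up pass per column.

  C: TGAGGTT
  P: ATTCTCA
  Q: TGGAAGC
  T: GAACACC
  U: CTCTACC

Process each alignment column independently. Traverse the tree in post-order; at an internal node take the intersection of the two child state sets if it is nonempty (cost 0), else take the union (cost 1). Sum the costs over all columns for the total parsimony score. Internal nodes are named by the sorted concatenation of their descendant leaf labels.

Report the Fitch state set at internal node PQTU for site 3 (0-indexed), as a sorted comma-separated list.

A,C,T

site 0, node PT: P={A} ∪ T={G} → {A,G} (+1)
site 0, node QU: Q={T} ∪ U={C} → {C,T} (+1)
site 0, node PQTU: PT={A,G} ∪ QU={C,T} → {A,C,G,T} (+1)
site 0, node CPQTU: C={T} ∩ PQTU={A,C,G,T} → {T} (+0)
site 1, node PT: P={T} ∪ T={A} → {A,T} (+1)
site 1, node QU: Q={G} ∪ U={T} → {G,T} (+1)
site 1, node PQTU: PT={A,T} ∩ QU={G,T} → {T} (+0)
site 1, node CPQTU: C={G} ∪ PQTU={T} → {G,T} (+1)
site 2, node PT: P={T} ∪ T={A} → {A,T} (+1)
site 2, node QU: Q={G} ∪ U={C} → {C,G} (+1)
site 2, node PQTU: PT={A,T} ∪ QU={C,G} → {A,C,G,T} (+1)
site 2, node CPQTU: C={A} ∩ PQTU={A,C,G,T} → {A} (+0)
site 3, node PT: P={C} ∩ T={C} → {C} (+0)
site 3, node QU: Q={A} ∪ U={T} → {A,T} (+1)
site 3, node PQTU: PT={C} ∪ QU={A,T} → {A,C,T} (+1)
site 3, node CPQTU: C={G} ∪ PQTU={A,C,T} → {A,C,G,T} (+1)
site 4, node PT: P={T} ∪ T={A} → {A,T} (+1)
site 4, node QU: Q={A} ∩ U={A} → {A} (+0)
site 4, node PQTU: PT={A,T} ∩ QU={A} → {A} (+0)
site 4, node CPQTU: C={G} ∪ PQTU={A} → {A,G} (+1)
site 5, node PT: P={C} ∩ T={C} → {C} (+0)
site 5, node QU: Q={G} ∪ U={C} → {C,G} (+1)
site 5, node PQTU: PT={C} ∩ QU={C,G} → {C} (+0)
site 5, node CPQTU: C={T} ∪ PQTU={C} → {C,T} (+1)
site 6, node PT: P={A} ∪ T={C} → {A,C} (+1)
site 6, node QU: Q={C} ∩ U={C} → {C} (+0)
site 6, node PQTU: PT={A,C} ∩ QU={C} → {C} (+0)
site 6, node CPQTU: C={T} ∪ PQTU={C} → {C,T} (+1)
per-site changes: [3, 3, 3, 3, 2, 2, 2]; total = 18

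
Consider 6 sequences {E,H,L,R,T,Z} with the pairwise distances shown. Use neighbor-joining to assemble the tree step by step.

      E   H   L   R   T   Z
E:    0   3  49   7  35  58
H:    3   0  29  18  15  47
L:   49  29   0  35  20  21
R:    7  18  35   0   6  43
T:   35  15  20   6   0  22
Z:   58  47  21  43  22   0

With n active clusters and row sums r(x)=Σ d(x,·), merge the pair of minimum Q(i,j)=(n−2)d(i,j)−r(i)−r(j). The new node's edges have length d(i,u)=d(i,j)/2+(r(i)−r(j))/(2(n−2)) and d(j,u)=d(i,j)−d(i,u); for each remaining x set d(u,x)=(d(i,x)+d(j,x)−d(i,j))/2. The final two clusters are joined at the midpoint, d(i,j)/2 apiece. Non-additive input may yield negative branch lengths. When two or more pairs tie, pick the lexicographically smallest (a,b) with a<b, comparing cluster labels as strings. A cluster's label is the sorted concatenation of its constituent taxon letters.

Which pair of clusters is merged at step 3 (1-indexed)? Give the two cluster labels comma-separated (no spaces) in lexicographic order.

E,H

step 1: merge (L,Z) at d=21, Q=-261; branch lengths L→47/8, Z→121/8; new cluster LZ
  updated: d(E,LZ)=43, d(H,LZ)=55/2, d(LZ,R)=57/2, d(LZ,T)=21/2
step 2: merge (LZ,T) at d=21/2, Q=-289/2; branch lengths LZ→149/12, T→-23/12; new cluster LTZ
  updated: d(E,LTZ)=135/4, d(H,LTZ)=16, d(LTZ,R)=12
step 3: merge (E,H) at d=3, Q=-299/4; branch lengths E→51/16, H→-3/16; new cluster EH
  updated: d(EH,LTZ)=187/8, d(EH,R)=11
step 4: merge (EH,LTZ) at d=187/8, Q=-371/8; branch lengths EH→179/16, LTZ→195/16; new cluster EHLTZ
  updated: d(EHLTZ,R)=-3/16
step 5: merge (EHLTZ,R) at d=-3/16; branch lengths EHLTZ→-3/32, R→-3/32; new cluster EHLRTZ
final tree: (((E:51/16,H:-3/16):179/16,((L:47/8,Z:121/8):149/12,T:-23/12):195/16):-3/32,R:-3/32)
total length: 923/16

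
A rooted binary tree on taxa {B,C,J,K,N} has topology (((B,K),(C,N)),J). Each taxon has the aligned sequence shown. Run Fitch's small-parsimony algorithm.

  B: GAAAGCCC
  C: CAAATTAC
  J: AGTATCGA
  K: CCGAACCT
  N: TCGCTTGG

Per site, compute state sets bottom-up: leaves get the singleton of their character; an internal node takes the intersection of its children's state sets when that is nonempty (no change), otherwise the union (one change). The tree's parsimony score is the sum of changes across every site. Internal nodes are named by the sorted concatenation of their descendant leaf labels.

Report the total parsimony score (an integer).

[col 0] BK: children B:{G}, K:{C} ∪→ {C,G}; cost 1
[col 0] CN: children C:{C}, N:{T} ∪→ {C,T}; cost 1
[col 0] BCKN: children BK:{C,G}, CN:{C,T} ∩→ {C}; cost 0
[col 0] BCJKN: children BCKN:{C}, J:{A} ∪→ {A,C}; cost 1
[col 1] BK: children B:{A}, K:{C} ∪→ {A,C}; cost 1
[col 1] CN: children C:{A}, N:{C} ∪→ {A,C}; cost 1
[col 1] BCKN: children BK:{A,C}, CN:{A,C} ∩→ {A,C}; cost 0
[col 1] BCJKN: children BCKN:{A,C}, J:{G} ∪→ {A,C,G}; cost 1
[col 2] BK: children B:{A}, K:{G} ∪→ {A,G}; cost 1
[col 2] CN: children C:{A}, N:{G} ∪→ {A,G}; cost 1
[col 2] BCKN: children BK:{A,G}, CN:{A,G} ∩→ {A,G}; cost 0
[col 2] BCJKN: children BCKN:{A,G}, J:{T} ∪→ {A,G,T}; cost 1
[col 3] BK: children B:{A}, K:{A} ∩→ {A}; cost 0
[col 3] CN: children C:{A}, N:{C} ∪→ {A,C}; cost 1
[col 3] BCKN: children BK:{A}, CN:{A,C} ∩→ {A}; cost 0
[col 3] BCJKN: children BCKN:{A}, J:{A} ∩→ {A}; cost 0
[col 4] BK: children B:{G}, K:{A} ∪→ {A,G}; cost 1
[col 4] CN: children C:{T}, N:{T} ∩→ {T}; cost 0
[col 4] BCKN: children BK:{A,G}, CN:{T} ∪→ {A,G,T}; cost 1
[col 4] BCJKN: children BCKN:{A,G,T}, J:{T} ∩→ {T}; cost 0
[col 5] BK: children B:{C}, K:{C} ∩→ {C}; cost 0
[col 5] CN: children C:{T}, N:{T} ∩→ {T}; cost 0
[col 5] BCKN: children BK:{C}, CN:{T} ∪→ {C,T}; cost 1
[col 5] BCJKN: children BCKN:{C,T}, J:{C} ∩→ {C}; cost 0
[col 6] BK: children B:{C}, K:{C} ∩→ {C}; cost 0
[col 6] CN: children C:{A}, N:{G} ∪→ {A,G}; cost 1
[col 6] BCKN: children BK:{C}, CN:{A,G} ∪→ {A,C,G}; cost 1
[col 6] BCJKN: children BCKN:{A,C,G}, J:{G} ∩→ {G}; cost 0
[col 7] BK: children B:{C}, K:{T} ∪→ {C,T}; cost 1
[col 7] CN: children C:{C}, N:{G} ∪→ {C,G}; cost 1
[col 7] BCKN: children BK:{C,T}, CN:{C,G} ∩→ {C}; cost 0
[col 7] BCJKN: children BCKN:{C}, J:{A} ∪→ {A,C}; cost 1
per-site changes: [3, 3, 3, 1, 2, 1, 2, 3]; total = 18

18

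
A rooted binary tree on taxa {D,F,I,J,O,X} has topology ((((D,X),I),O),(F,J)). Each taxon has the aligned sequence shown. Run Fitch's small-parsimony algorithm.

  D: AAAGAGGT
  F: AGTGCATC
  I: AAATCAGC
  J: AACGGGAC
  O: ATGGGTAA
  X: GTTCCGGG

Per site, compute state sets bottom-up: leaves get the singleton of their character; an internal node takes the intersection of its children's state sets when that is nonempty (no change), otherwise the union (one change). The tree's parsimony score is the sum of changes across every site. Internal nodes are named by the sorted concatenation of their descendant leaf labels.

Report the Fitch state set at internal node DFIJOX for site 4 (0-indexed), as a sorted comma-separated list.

DX@0: {A} ∪ {G} = {A,G} (union, +1)
DIX@0: {A,G} ∩ {A} = {A} (intersection, +0)
DIOX@0: {A} ∩ {A} = {A} (intersection, +0)
FJ@0: {A} ∩ {A} = {A} (intersection, +0)
DFIJOX@0: {A} ∩ {A} = {A} (intersection, +0)
DX@1: {A} ∪ {T} = {A,T} (union, +1)
DIX@1: {A,T} ∩ {A} = {A} (intersection, +0)
DIOX@1: {A} ∪ {T} = {A,T} (union, +1)
FJ@1: {G} ∪ {A} = {A,G} (union, +1)
DFIJOX@1: {A,T} ∩ {A,G} = {A} (intersection, +0)
DX@2: {A} ∪ {T} = {A,T} (union, +1)
DIX@2: {A,T} ∩ {A} = {A} (intersection, +0)
DIOX@2: {A} ∪ {G} = {A,G} (union, +1)
FJ@2: {T} ∪ {C} = {C,T} (union, +1)
DFIJOX@2: {A,G} ∪ {C,T} = {A,C,G,T} (union, +1)
DX@3: {G} ∪ {C} = {C,G} (union, +1)
DIX@3: {C,G} ∪ {T} = {C,G,T} (union, +1)
DIOX@3: {C,G,T} ∩ {G} = {G} (intersection, +0)
FJ@3: {G} ∩ {G} = {G} (intersection, +0)
DFIJOX@3: {G} ∩ {G} = {G} (intersection, +0)
DX@4: {A} ∪ {C} = {A,C} (union, +1)
DIX@4: {A,C} ∩ {C} = {C} (intersection, +0)
DIOX@4: {C} ∪ {G} = {C,G} (union, +1)
FJ@4: {C} ∪ {G} = {C,G} (union, +1)
DFIJOX@4: {C,G} ∩ {C,G} = {C,G} (intersection, +0)
DX@5: {G} ∩ {G} = {G} (intersection, +0)
DIX@5: {G} ∪ {A} = {A,G} (union, +1)
DIOX@5: {A,G} ∪ {T} = {A,G,T} (union, +1)
FJ@5: {A} ∪ {G} = {A,G} (union, +1)
DFIJOX@5: {A,G,T} ∩ {A,G} = {A,G} (intersection, +0)
DX@6: {G} ∩ {G} = {G} (intersection, +0)
DIX@6: {G} ∩ {G} = {G} (intersection, +0)
DIOX@6: {G} ∪ {A} = {A,G} (union, +1)
FJ@6: {T} ∪ {A} = {A,T} (union, +1)
DFIJOX@6: {A,G} ∩ {A,T} = {A} (intersection, +0)
DX@7: {T} ∪ {G} = {G,T} (union, +1)
DIX@7: {G,T} ∪ {C} = {C,G,T} (union, +1)
DIOX@7: {C,G,T} ∪ {A} = {A,C,G,T} (union, +1)
FJ@7: {C} ∩ {C} = {C} (intersection, +0)
DFIJOX@7: {A,C,G,T} ∩ {C} = {C} (intersection, +0)
per-site changes: [1, 3, 4, 2, 3, 3, 2, 3]; total = 21

C,G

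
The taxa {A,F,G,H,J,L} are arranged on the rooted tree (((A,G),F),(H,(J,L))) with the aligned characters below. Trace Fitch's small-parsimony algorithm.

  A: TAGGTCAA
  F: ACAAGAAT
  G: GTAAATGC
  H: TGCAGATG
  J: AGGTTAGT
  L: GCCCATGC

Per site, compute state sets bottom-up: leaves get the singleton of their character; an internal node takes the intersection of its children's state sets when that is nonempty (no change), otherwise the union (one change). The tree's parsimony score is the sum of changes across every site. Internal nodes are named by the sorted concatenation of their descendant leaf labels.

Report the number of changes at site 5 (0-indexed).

[col 0] AG: children A:{T}, G:{G} ∪→ {G,T}; cost 1
[col 0] AFG: children AG:{G,T}, F:{A} ∪→ {A,G,T}; cost 1
[col 0] JL: children J:{A}, L:{G} ∪→ {A,G}; cost 1
[col 0] HJL: children H:{T}, JL:{A,G} ∪→ {A,G,T}; cost 1
[col 0] AFGHJL: children AFG:{A,G,T}, HJL:{A,G,T} ∩→ {A,G,T}; cost 0
[col 1] AG: children A:{A}, G:{T} ∪→ {A,T}; cost 1
[col 1] AFG: children AG:{A,T}, F:{C} ∪→ {A,C,T}; cost 1
[col 1] JL: children J:{G}, L:{C} ∪→ {C,G}; cost 1
[col 1] HJL: children H:{G}, JL:{C,G} ∩→ {G}; cost 0
[col 1] AFGHJL: children AFG:{A,C,T}, HJL:{G} ∪→ {A,C,G,T}; cost 1
[col 2] AG: children A:{G}, G:{A} ∪→ {A,G}; cost 1
[col 2] AFG: children AG:{A,G}, F:{A} ∩→ {A}; cost 0
[col 2] JL: children J:{G}, L:{C} ∪→ {C,G}; cost 1
[col 2] HJL: children H:{C}, JL:{C,G} ∩→ {C}; cost 0
[col 2] AFGHJL: children AFG:{A}, HJL:{C} ∪→ {A,C}; cost 1
[col 3] AG: children A:{G}, G:{A} ∪→ {A,G}; cost 1
[col 3] AFG: children AG:{A,G}, F:{A} ∩→ {A}; cost 0
[col 3] JL: children J:{T}, L:{C} ∪→ {C,T}; cost 1
[col 3] HJL: children H:{A}, JL:{C,T} ∪→ {A,C,T}; cost 1
[col 3] AFGHJL: children AFG:{A}, HJL:{A,C,T} ∩→ {A}; cost 0
[col 4] AG: children A:{T}, G:{A} ∪→ {A,T}; cost 1
[col 4] AFG: children AG:{A,T}, F:{G} ∪→ {A,G,T}; cost 1
[col 4] JL: children J:{T}, L:{A} ∪→ {A,T}; cost 1
[col 4] HJL: children H:{G}, JL:{A,T} ∪→ {A,G,T}; cost 1
[col 4] AFGHJL: children AFG:{A,G,T}, HJL:{A,G,T} ∩→ {A,G,T}; cost 0
[col 5] AG: children A:{C}, G:{T} ∪→ {C,T}; cost 1
[col 5] AFG: children AG:{C,T}, F:{A} ∪→ {A,C,T}; cost 1
[col 5] JL: children J:{A}, L:{T} ∪→ {A,T}; cost 1
[col 5] HJL: children H:{A}, JL:{A,T} ∩→ {A}; cost 0
[col 5] AFGHJL: children AFG:{A,C,T}, HJL:{A} ∩→ {A}; cost 0
[col 6] AG: children A:{A}, G:{G} ∪→ {A,G}; cost 1
[col 6] AFG: children AG:{A,G}, F:{A} ∩→ {A}; cost 0
[col 6] JL: children J:{G}, L:{G} ∩→ {G}; cost 0
[col 6] HJL: children H:{T}, JL:{G} ∪→ {G,T}; cost 1
[col 6] AFGHJL: children AFG:{A}, HJL:{G,T} ∪→ {A,G,T}; cost 1
[col 7] AG: children A:{A}, G:{C} ∪→ {A,C}; cost 1
[col 7] AFG: children AG:{A,C}, F:{T} ∪→ {A,C,T}; cost 1
[col 7] JL: children J:{T}, L:{C} ∪→ {C,T}; cost 1
[col 7] HJL: children H:{G}, JL:{C,T} ∪→ {C,G,T}; cost 1
[col 7] AFGHJL: children AFG:{A,C,T}, HJL:{C,G,T} ∩→ {C,T}; cost 0
per-site changes: [4, 4, 3, 3, 4, 3, 3, 4]; total = 28

3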